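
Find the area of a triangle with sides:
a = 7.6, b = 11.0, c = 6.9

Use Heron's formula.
s = (7.6 + 11.0 + 6.9)/2 = 25.5/2 = 12.75
s − a = 5.15, s − b = 1.75, s − c = 5.85
s(s−a)(s−b)(s−c) = 12.75·5.15·1.75·5.85 ≈ 672.22
Area = √672.22 ≈ 25.9272

Area = 25.93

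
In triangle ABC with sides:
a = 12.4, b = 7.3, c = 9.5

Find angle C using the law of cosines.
c² = a² + b² − 2ab·cos(C)  ⇒  cos(C) = (a² + b² − c²)/(2ab)
cos(C) = (12.4² + 7.3² − 9.5²)/(2·12.4·7.3) = (153.76 + 53.29 − 90.25)/181.04 = 116.8/181.04 ≈ 0.645161
C = arccos(0.645161) ≈ 49.8222°

C = 49.82°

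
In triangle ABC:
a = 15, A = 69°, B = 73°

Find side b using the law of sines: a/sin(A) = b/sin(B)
a/sin(A) = b/sin(B)  ⇒  b = a·sin(B)/sin(A) = 15·sin(73°)/sin(69°)
sin(73°) ≈ 0.956305, sin(69°) ≈ 0.93358
b ≈ 15·0.956305/0.93358 ≈ 14.3446/0.93358 ≈ 15.3651

b = 15.37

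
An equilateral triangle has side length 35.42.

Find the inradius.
r = Area/s with s the semi-perimeter.
Area = (√3/4)·35.42² = (√3/4)·1254.5764 ≈ 0.433013·1254.5764 ≈ 543.248
s = 3·35.42/2 = 53.13
r ≈ 543.248/53.13 ≈ 10.2249
(Equivalently r = side/(2√3) = 35.42/3.4641 ≈ 10.2249.)

r = 10.22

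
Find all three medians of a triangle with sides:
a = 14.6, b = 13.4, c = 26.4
Median formula: m_a = ½√(2b² + 2c² − a²) (and cyclically). a² = 213.16, b² = 179.56, c² = 696.96.
m_a = ½√(2·179.56 + 2·696.96 − 213.16) = ½√1539.88 ≈ ½·39.2413 ≈ 19.6207
m_b = ½√(2·213.16 + 2·696.96 − 179.56) = ½√1640.68 ≈ ½·40.5053 ≈ 20.2527
m_c = ½√(2·213.16 + 2·179.56 − 696.96) = ½√88.48 ≈ ½·9.40638 ≈ 4.70319

m_a = 19.62, m_b = 20.25, m_c = 4.703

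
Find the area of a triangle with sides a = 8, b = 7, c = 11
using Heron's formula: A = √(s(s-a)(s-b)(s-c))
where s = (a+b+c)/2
s = (8 + 7 + 11)/2 = 26/2 = 13
s − a = 5, s − b = 6, s − c = 2
s(s−a)(s−b)(s−c) = 13·5·6·2 = 780
Area = √780 ≈ 27.9285

s = 13.0, Area = 27.93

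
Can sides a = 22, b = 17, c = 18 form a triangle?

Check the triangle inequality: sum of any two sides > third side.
a + b vs c: 22 + 17 = 39 > 18  ✓
a + c vs b: 22 + 18 = 40 > 17  ✓
b + c vs a: 17 + 18 = 35 > 22  ✓

Yes, triangle inequality satisfied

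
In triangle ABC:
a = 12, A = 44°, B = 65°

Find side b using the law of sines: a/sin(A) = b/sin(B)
a/sin(A) = b/sin(B)  ⇒  b = a·sin(B)/sin(A) = 12·sin(65°)/sin(44°)
sin(65°) ≈ 0.906308, sin(44°) ≈ 0.694658
b ≈ 12·0.906308/0.694658 ≈ 10.8757/0.694658 ≈ 15.6562

b = 15.66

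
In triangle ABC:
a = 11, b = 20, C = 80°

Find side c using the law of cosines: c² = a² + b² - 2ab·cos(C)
c² = 11² + 20² − 2·11·20·cos(80°)
cos(80°) ≈ 0.173648
c² ≈ 121 + 400 − 440·(0.173648) ≈ 521 − 76.4052 ≈ 444.595
c ≈ √444.595 ≈ 21.0854

c = 21.09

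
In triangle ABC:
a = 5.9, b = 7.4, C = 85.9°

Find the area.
Two sides and the included angle (SAS): A = ½·a·b·sin(C) = ½·5.9·7.4·sin(85.9°)
sin(85.9°) ≈ 0.997441
A ≈ ½·43.66·0.997441 = 21.83·0.997441 ≈ 21.7741

Area = 21.77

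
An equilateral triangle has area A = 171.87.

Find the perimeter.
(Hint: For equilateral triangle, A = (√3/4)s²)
A = (√3/4)s²  ⇒  s² = 4A/√3 = 4·171.87/√3 = 687.48/1.73205 ≈ 396.917
s ≈ √396.917 ≈ 19.9228
Perimeter = 3s ≈ 3·19.9228 ≈ 59.7683

Perimeter = 59.77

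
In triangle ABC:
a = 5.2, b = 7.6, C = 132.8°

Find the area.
Two sides and the included angle (SAS): A = ½·a·b·sin(C) = ½·5.2·7.6·sin(132.8°)
sin(132.8°) ≈ 0.73373
A ≈ ½·39.52·0.73373 = 19.76·0.73373 ≈ 14.4985

Area = 14.5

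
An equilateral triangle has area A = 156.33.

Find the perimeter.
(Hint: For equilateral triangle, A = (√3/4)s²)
A = (√3/4)s²  ⇒  s² = 4A/√3 = 4·156.33/√3 = 625.32/1.73205 ≈ 361.029
s ≈ √361.029 ≈ 19.0008
Perimeter = 3s ≈ 3·19.0008 ≈ 57.0023

Perimeter = 57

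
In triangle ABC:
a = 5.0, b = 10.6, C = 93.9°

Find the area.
Two sides and the included angle (SAS): A = ½·a·b·sin(C) = ½·5.0·10.6·sin(93.9°)
sin(93.9°) ≈ 0.997684
A ≈ ½·53·0.997684 = 26.5·0.997684 ≈ 26.4386

Area = 26.44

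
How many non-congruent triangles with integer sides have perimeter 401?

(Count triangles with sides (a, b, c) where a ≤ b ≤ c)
Let a ≤ b ≤ c with a + b + c = 401. The only binding inequality is a + b > c, i.e. 401 − c > c, so c < 401/2; and c ≥ 401/3 since c is the largest side.
So 134 ≤ c ≤ 200. For each c, b runs from ⌈(401 − c)/2⌉ up to c (then a = 401 − b − c satisfies 1 ≤ a ≤ b automatically), giving c − ⌈(401 − c)/2⌉ + 1 choices.
Summing over c: 1 + 3 + 4 + 6 + … + 99 + 100  (67 terms, c = 134, …, 200) = 3400
Check (closed form: nearest integer to p²/48 for even p, (p+3)²/48 for odd p): (401+3)²/48 = 404²/48 = 163216/48 ≈ 3400.33 → 3400

3400 triangles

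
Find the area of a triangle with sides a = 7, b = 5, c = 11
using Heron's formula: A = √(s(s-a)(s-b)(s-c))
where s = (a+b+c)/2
s = (7 + 5 + 11)/2 = 23/2 = 11.5
s − a = 4.5, s − b = 6.5, s − c = 0.5
s(s−a)(s−b)(s−c) = 11.5·4.5·6.5·0.5 = 168.1875
Area = √168.1875 ≈ 12.9687

s = 11.5, Area = 12.97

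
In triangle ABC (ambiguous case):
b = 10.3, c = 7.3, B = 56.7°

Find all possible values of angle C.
b/sin(B) = c/sin(C)  ⇒  sin(C) = c·sin(B)/b = 7.3·sin(56.7°)/10.3
sin(56.7°) ≈ 0.835807
sin(C) ≈ 7.3·0.835807/10.3 ≈ 6.10139/10.3 ≈ 0.592368
Candidate 1: C₁ = arcsin(0.592368) ≈ 36.3253°  →  A = 180° − 56.7° − 36.3253° ≈ 86.9747° > 0, valid
Candidate 2: C₂ = 180° − C₁ ≈ 143.675°  →  A = 180° − 56.7° − 143.675° ≈ -20.3747° ≤ 0, not a valid triangle

C = 36.33° (one solution)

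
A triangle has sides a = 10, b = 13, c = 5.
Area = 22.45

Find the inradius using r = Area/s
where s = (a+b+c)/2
s = (10 + 13 + 5)/2 = 28/2 = 14
r = Area/s = 22.45/14 ≈ 1.60357

r = 1.604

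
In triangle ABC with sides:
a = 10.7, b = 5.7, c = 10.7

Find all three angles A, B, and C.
Law of cosines for each angle (a² = 114.49, b² = 32.49, c² = 114.49):
cos(A) = (b² + c² − a²)/(2bc) = (32.49 + 114.49 − 114.49)/(2·5.7·10.7) = 32.49/121.98 ≈ 0.266355  ⇒  A ≈ 74.5525°
cos(B) = (a² + c² − b²)/(2ac) = (114.49 + 114.49 − 32.49)/(2·10.7·10.7) = 196.49/228.98 ≈ 0.85811  ⇒  B ≈ 30.895°
cos(C) = (a² + b² − c²)/(2ab) = (114.49 + 32.49 − 114.49)/(2·10.7·5.7) = 32.49/121.98 ≈ 0.266355  ⇒  C ≈ 74.5525°
Check: A + B + C ≈ 180°

A = 74.55°, B = 30.89°, C = 74.55°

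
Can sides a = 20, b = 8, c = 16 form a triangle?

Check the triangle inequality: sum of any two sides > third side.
a + b vs c: 20 + 8 = 28 > 16  ✓
a + c vs b: 20 + 16 = 36 > 8  ✓
b + c vs a: 8 + 16 = 24 > 20  ✓

Yes, triangle inequality satisfied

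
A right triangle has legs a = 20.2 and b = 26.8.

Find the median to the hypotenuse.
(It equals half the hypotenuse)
Hypotenuse c = √(a² + b²) = √(408.04 + 718.24) = √1126.28 ≈ 33.5601
Median to hypotenuse = c/2 ≈ 33.5601/2 ≈ 16.78

Median = 16.78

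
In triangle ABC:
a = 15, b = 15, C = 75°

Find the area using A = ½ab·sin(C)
A = ½·a·b·sin(C) = ½·15·15·sin(75°)
sin(75°) ≈ 0.965926
A ≈ ½·225·0.965926 = 112.5·0.965926 ≈ 108.667

Area = 108.7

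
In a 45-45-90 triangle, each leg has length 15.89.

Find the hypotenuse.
In a 45-45-90 triangle the sides are in ratio 1 : 1 : √2, so hypotenuse = leg·√2.
Hypotenuse = 15.89·√2 ≈ 15.89·1.41421 ≈ 22.4719

Hypotenuse = 15.89√2 = 22.47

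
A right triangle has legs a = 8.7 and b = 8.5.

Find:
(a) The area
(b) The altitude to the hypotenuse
(a) The legs are perpendicular, so Area = ½·a·b = ½·8.7·8.5 = ½·73.95 = 36.975
(b) Hypotenuse c = √(a² + b²) = √(75.69 + 72.25) = √147.94 ≈ 12.1631
    Area = ½·c·h_c  ⇒  h_c = 2·Area/c = 73.95/12.1631 ≈ 6.07989

Area = 36.975, h_c = 6.08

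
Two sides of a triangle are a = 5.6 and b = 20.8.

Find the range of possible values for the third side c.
Triangle inequality: |a − b| < c < a + b
|a − b| = |5.6 − 20.8| = 15.2
a + b = 5.6 + 20.8 = 26.4

15.2 < c < 26.4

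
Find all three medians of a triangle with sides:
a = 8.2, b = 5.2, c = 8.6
Median formula: m_a = ½√(2b² + 2c² − a²) (and cyclically). a² = 67.24, b² = 27.04, c² = 73.96.
m_a = ½√(2·27.04 + 2·73.96 − 67.24) = ½√134.76 ≈ ½·11.6086 ≈ 5.80431
m_b = ½√(2·67.24 + 2·73.96 − 27.04) = ½√255.36 ≈ ½·15.98 ≈ 7.98999
m_c = ½√(2·67.24 + 2·27.04 − 73.96) = ½√114.6 ≈ ½·10.7051 ≈ 5.35257

m_a = 5.804, m_b = 7.99, m_c = 5.353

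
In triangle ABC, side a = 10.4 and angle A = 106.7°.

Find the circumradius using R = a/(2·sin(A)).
R = a/(2·sin(A)) = 10.4/(2·sin(106.7°))
sin(106.7°) ≈ 0.957822
R ≈ 10.4/(2·0.957822) = 10.4/1.91564 ≈ 5.42898

R = 5.429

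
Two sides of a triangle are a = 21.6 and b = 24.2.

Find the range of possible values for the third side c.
Triangle inequality: |a − b| < c < a + b
|a − b| = |21.6 − 24.2| = 2.6
a + b = 21.6 + 24.2 = 45.8

2.6 < c < 45.8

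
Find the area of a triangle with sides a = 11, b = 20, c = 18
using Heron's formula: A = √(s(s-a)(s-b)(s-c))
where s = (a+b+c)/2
s = (11 + 20 + 18)/2 = 49/2 = 24.5
s − a = 13.5, s − b = 4.5, s − c = 6.5
s(s−a)(s−b)(s−c) = 24.5·13.5·4.5·6.5 = 9674.4375
Area = √9674.4375 ≈ 98.3587

s = 24.5, Area = 98.36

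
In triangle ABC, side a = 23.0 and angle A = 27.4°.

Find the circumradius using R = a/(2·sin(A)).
R = a/(2·sin(A)) = 23.0/(2·sin(27.4°))
sin(27.4°) ≈ 0.4602
R ≈ 23.0/(2·0.4602) = 23.0/0.9204 ≈ 24.9891

R = 24.99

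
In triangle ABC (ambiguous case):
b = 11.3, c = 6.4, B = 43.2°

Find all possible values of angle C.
b/sin(B) = c/sin(C)  ⇒  sin(C) = c·sin(B)/b = 6.4·sin(43.2°)/11.3
sin(43.2°) ≈ 0.684547
sin(C) ≈ 6.4·0.684547/11.3 ≈ 4.3811/11.3 ≈ 0.387708
Candidate 1: C₁ = arcsin(0.387708) ≈ 22.812°  →  A = 180° − 43.2° − 22.812° ≈ 113.988° > 0, valid
Candidate 2: C₂ = 180° − C₁ ≈ 157.188°  →  A = 180° − 43.2° − 157.188° ≈ -20.388° ≤ 0, not a valid triangle

C = 22.81° (one solution)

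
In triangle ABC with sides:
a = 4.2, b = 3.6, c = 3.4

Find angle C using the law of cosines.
c² = a² + b² − 2ab·cos(C)  ⇒  cos(C) = (a² + b² − c²)/(2ab)
cos(C) = (4.2² + 3.6² − 3.4²)/(2·4.2·3.6) = (17.64 + 12.96 − 11.56)/30.24 = 19.04/30.24 ≈ 0.62963
C = arccos(0.62963) ≈ 50.9772°

C = 50.98°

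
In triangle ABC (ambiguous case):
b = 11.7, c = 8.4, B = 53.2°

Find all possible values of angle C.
b/sin(B) = c/sin(C)  ⇒  sin(C) = c·sin(B)/b = 8.4·sin(53.2°)/11.7
sin(53.2°) ≈ 0.800731
sin(C) ≈ 8.4·0.800731/11.7 ≈ 6.72614/11.7 ≈ 0.574884
Candidate 1: C₁ = arcsin(0.574884) ≈ 35.0915°  →  A = 180° − 53.2° − 35.0915° ≈ 91.7085° > 0, valid
Candidate 2: C₂ = 180° − C₁ ≈ 144.908°  →  A = 180° − 53.2° − 144.908° ≈ -18.1085° ≤ 0, not a valid triangle

C = 35.09° (one solution)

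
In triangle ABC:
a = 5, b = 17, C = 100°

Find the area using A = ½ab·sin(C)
A = ½·a·b·sin(C) = ½·5·17·sin(100°)
sin(100°) ≈ 0.984808
A ≈ ½·85·0.984808 = 42.5·0.984808 ≈ 41.8543

Area = 41.85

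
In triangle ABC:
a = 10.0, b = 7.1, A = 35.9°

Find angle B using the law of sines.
a/sin(A) = b/sin(B)  ⇒  sin(B) = b·sin(A)/a = 7.1·sin(35.9°)/10.0
sin(35.9°) ≈ 0.586372
sin(B) ≈ 7.1·0.586372/10.0 ≈ 4.16324/10.0 ≈ 0.416324
B = arcsin(0.416324) ≈ 24.6027°
(Since b ≤ a we need B ≤ A, so the obtuse alternative 180° − 24.6027° ≈ 155.397° is rejected.)

B = 24.6°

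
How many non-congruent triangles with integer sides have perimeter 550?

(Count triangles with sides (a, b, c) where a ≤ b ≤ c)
Let a ≤ b ≤ c with a + b + c = 550. The only binding inequality is a + b > c, i.e. 550 − c > c, so c < 550/2; and c ≥ 550/3 since c is the largest side.
So 184 ≤ c ≤ 274. For each c, b runs from ⌈(550 − c)/2⌉ up to c (then a = 550 − b − c satisfies 1 ≤ a ≤ b automatically), giving c − ⌈(550 − c)/2⌉ + 1 choices.
Summing over c: 2 + 3 + 5 + 6 + … + 135 + 137  (91 terms, c = 184, …, 274) = 6302
Check (closed form: nearest integer to p²/48 for even p, (p+3)²/48 for odd p): 550²/48 = 302500/48 ≈ 6302.08 → 6302

6302 triangles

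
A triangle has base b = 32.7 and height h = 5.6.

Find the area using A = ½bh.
A = ½·b·h = ½·32.7·5.6 = ½·183.12 = 91.56

Area = 91.56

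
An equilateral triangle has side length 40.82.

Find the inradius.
r = Area/s with s the semi-perimeter.
Area = (√3/4)·40.82² = (√3/4)·1666.2724 ≈ 0.433013·1666.2724 ≈ 721.517
s = 3·40.82/2 = 61.23
r ≈ 721.517/61.23 ≈ 11.7837
(Equivalently r = side/(2√3) = 40.82/3.4641 ≈ 11.7837.)

r = 11.78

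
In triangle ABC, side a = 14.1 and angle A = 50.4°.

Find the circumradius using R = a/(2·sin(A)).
R = a/(2·sin(A)) = 14.1/(2·sin(50.4°))
sin(50.4°) ≈ 0.770513
R ≈ 14.1/(2·0.770513) = 14.1/1.54103 ≈ 9.14975

R = 9.15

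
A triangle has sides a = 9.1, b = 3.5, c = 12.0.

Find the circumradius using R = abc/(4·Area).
First find the area with Heron's formula.
s = (9.1 + 3.5 + 12.0)/2 = 12.3
Area = √(s(s−a)(s−b)(s−c)) = √(12.3·3.2·8.8·0.3) ≈ √103.91 ≈ 10.1936
abc = 9.1·3.5·12.0 = 382.2
R = abc/(4·Area) ≈ 382.2/(4·10.1936) = 382.2/40.7746 ≈ 9.37349

R = 9.373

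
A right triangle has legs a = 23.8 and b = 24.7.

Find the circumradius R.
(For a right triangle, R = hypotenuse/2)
Hypotenuse c = √(a² + b²) = √(566.44 + 610.09) = √1176.53 ≈ 34.3006
R = c/2 ≈ 34.3006/2 ≈ 17.1503

R = 17.15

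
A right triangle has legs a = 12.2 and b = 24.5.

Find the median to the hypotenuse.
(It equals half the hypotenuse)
Hypotenuse c = √(a² + b²) = √(148.84 + 600.25) = √749.09 ≈ 27.3695
Median to hypotenuse = c/2 ≈ 27.3695/2 ≈ 13.6848

Median = 13.68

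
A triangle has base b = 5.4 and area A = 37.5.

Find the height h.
A = ½·b·h  ⇒  h = 2A/b = 2·37.5/5.4 = 75/5.4 ≈ 13.8889

h = 13.89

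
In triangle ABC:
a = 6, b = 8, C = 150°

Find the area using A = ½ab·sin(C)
A = ½·a·b·sin(C) = ½·6·8·sin(150°)
sin(150°) ≈ 0.5
A ≈ ½·48·0.5 = 24·0.5 ≈ 12

Area = 12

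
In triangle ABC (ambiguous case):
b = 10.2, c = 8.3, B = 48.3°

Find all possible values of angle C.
b/sin(B) = c/sin(C)  ⇒  sin(C) = c·sin(B)/b = 8.3·sin(48.3°)/10.2
sin(48.3°) ≈ 0.746638
sin(C) ≈ 8.3·0.746638/10.2 ≈ 6.1971/10.2 ≈ 0.607559
Candidate 1: C₁ = arcsin(0.607559) ≈ 37.4132°  →  A = 180° − 48.3° − 37.4132° ≈ 94.2868° > 0, valid
Candidate 2: C₂ = 180° − C₁ ≈ 142.587°  →  A = 180° − 48.3° − 142.587° ≈ -10.8868° ≤ 0, not a valid triangle

C = 37.41° (one solution)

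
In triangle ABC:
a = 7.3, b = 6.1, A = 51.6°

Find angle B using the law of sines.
a/sin(A) = b/sin(B)  ⇒  sin(B) = b·sin(A)/a = 6.1·sin(51.6°)/7.3
sin(51.6°) ≈ 0.783693
sin(B) ≈ 6.1·0.783693/7.3 ≈ 4.78053/7.3 ≈ 0.654867
B = arcsin(0.654867) ≈ 40.9096°
(Since b ≤ a we need B ≤ A, so the obtuse alternative 180° − 40.9096° ≈ 139.09° is rejected.)

B = 40.91°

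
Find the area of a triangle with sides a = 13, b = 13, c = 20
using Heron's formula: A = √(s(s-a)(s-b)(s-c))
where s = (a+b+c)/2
s = (13 + 13 + 20)/2 = 46/2 = 23
s − a = 10, s − b = 10, s − c = 3
s(s−a)(s−b)(s−c) = 23·10·10·3 = 6900
Area = √6900 ≈ 83.0662

s = 23.0, Area = 83.07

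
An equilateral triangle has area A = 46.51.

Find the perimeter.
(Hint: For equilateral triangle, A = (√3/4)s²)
A = (√3/4)s²  ⇒  s² = 4A/√3 = 4·46.51/√3 = 186.04/1.73205 ≈ 107.41
s ≈ √107.41 ≈ 10.3639
Perimeter = 3s ≈ 3·10.3639 ≈ 31.0917

Perimeter = 31.09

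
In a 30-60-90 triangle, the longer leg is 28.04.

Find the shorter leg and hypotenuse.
In a 30-60-90 triangle the sides are in ratio 1 : √3 : 2, so short leg = long leg/√3 and hypotenuse = 2·(short leg).
Short leg = 28.04/√3 ≈ 28.04/1.73205 ≈ 16.1889
Hypotenuse = 2·16.1889 ≈ 32.3778

Short leg = 16.19, Hypotenuse = 32.38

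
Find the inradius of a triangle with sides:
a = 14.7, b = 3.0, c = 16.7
r = Area/s where s is the semi-perimeter.
s = (14.7 + 3.0 + 16.7)/2 = 34.4/2 = 17.2
Area = √(s(s−a)(s−b)(s−c)) = √(17.2·2.5·14.2·0.5) ≈ √305.3 ≈ 17.4728
r ≈ 17.4728/17.2 ≈ 1.01586

r = 1.016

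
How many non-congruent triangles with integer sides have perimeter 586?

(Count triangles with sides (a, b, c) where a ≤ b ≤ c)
Let a ≤ b ≤ c with a + b + c = 586. The only binding inequality is a + b > c, i.e. 586 − c > c, so c < 586/2; and c ≥ 586/3 since c is the largest side.
So 196 ≤ c ≤ 292. For each c, b runs from ⌈(586 − c)/2⌉ up to c (then a = 586 − b − c satisfies 1 ≤ a ≤ b automatically), giving c − ⌈(586 − c)/2⌉ + 1 choices.
Summing over c: 2 + 3 + 5 + 6 + … + 144 + 146  (97 terms, c = 196, …, 292) = 7154
Check (closed form: nearest integer to p²/48 for even p, (p+3)²/48 for odd p): 586²/48 = 343396/48 ≈ 7154.08 → 7154

7154 triangles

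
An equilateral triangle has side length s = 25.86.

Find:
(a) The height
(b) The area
(a) The height splits the triangle into two 30-60-90 halves: h = s·√3/2 = 25.86·1.73205/2 ≈ 44.7908/2 ≈ 22.3954
(b) Area = (√3/4)·s² = (√3/4)·25.86² = (√3/4)·668.7396 ≈ 0.433013·668.7396 ≈ 289.573

Height = 22.4, Area = 289.6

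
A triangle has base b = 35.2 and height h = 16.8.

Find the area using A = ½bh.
A = ½·b·h = ½·35.2·16.8 = ½·591.36 = 295.68

Area = 295.68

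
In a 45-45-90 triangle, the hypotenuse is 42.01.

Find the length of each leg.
In a 45-45-90 triangle hypotenuse = leg·√2, so leg = hypotenuse/√2.
Leg = 42.01/√2 ≈ 42.01/1.41421 ≈ 29.7056

Each leg = 29.71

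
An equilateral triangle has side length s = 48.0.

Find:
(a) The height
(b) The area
(a) The height splits the triangle into two 30-60-90 halves: h = s·√3/2 = 48.0·1.73205/2 ≈ 83.1384/2 ≈ 41.5692
(b) Area = (√3/4)·s² = (√3/4)·48.0² = (√3/4)·2304 ≈ 0.433013·2304 ≈ 997.661

Height = 41.57, Area = 997.7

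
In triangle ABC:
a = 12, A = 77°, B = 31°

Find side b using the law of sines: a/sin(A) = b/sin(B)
a/sin(A) = b/sin(B)  ⇒  b = a·sin(B)/sin(A) = 12·sin(31°)/sin(77°)
sin(31°) ≈ 0.515038, sin(77°) ≈ 0.97437
b ≈ 12·0.515038/0.97437 ≈ 6.18046/0.97437 ≈ 6.34303

b = 6.343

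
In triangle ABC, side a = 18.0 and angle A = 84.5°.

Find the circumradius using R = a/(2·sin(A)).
R = a/(2·sin(A)) = 18.0/(2·sin(84.5°))
sin(84.5°) ≈ 0.995396
R ≈ 18.0/(2·0.995396) = 18.0/1.99079 ≈ 9.04163

R = 9.042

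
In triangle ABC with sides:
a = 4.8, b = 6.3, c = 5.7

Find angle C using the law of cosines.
c² = a² + b² − 2ab·cos(C)  ⇒  cos(C) = (a² + b² − c²)/(2ab)
cos(C) = (4.8² + 6.3² − 5.7²)/(2·4.8·6.3) = (23.04 + 39.69 − 32.49)/60.48 = 30.24/60.48 ≈ 0.5
C = arccos(0.5) ≈ 60°

C = 60°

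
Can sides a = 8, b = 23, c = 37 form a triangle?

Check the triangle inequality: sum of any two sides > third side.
a + b vs c: 8 + 23 = 31 ≤ 37  ✗
a + c vs b: 8 + 37 = 45 > 23  ✓
b + c vs a: 23 + 37 = 60 > 8  ✓

No: 8 + 23 = 31 is not > 37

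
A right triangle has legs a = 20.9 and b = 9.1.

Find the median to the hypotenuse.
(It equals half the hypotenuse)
Hypotenuse c = √(a² + b²) = √(436.81 + 82.81) = √519.62 ≈ 22.7952
Median to hypotenuse = c/2 ≈ 22.7952/2 ≈ 11.3976

Median = 11.4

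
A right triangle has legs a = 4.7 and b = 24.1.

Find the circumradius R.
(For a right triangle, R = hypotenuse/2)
Hypotenuse c = √(a² + b²) = √(22.09 + 580.81) = √602.9 ≈ 24.554
R = c/2 ≈ 24.554/2 ≈ 12.277

R = 12.28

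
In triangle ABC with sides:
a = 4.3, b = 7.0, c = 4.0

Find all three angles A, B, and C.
Law of cosines for each angle (a² = 18.49, b² = 49, c² = 16):
cos(A) = (b² + c² − a²)/(2bc) = (49 + 16 − 18.49)/(2·7.0·4.0) = 46.51/56 ≈ 0.830536  ⇒  A ≈ 33.8462°
cos(B) = (a² + c² − b²)/(2ac) = (18.49 + 16 − 49)/(2·4.3·4.0) = -14.51/34.4 ≈ -0.421802  ⇒  B ≈ 114.948°
cos(C) = (a² + b² − c²)/(2ab) = (18.49 + 49 − 16)/(2·4.3·7.0) = 51.49/60.2 ≈ 0.855316  ⇒  C ≈ 31.2054°
Check: A + B + C ≈ 180°

A = 33.85°, B = 114.9°, C = 31.21°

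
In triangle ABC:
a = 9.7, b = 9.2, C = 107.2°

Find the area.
Two sides and the included angle (SAS): A = ½·a·b·sin(C) = ½·9.7·9.2·sin(107.2°)
sin(107.2°) ≈ 0.955278
A ≈ ½·89.24·0.955278 = 44.62·0.955278 ≈ 42.6245

Area = 42.62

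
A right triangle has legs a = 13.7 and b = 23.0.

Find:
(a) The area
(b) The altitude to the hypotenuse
(a) The legs are perpendicular, so Area = ½·a·b = ½·13.7·23.0 = ½·315.1 = 157.55
(b) Hypotenuse c = √(a² + b²) = √(187.69 + 529) = √716.69 ≈ 26.7711
    Area = ½·c·h_c  ⇒  h_c = 2·Area/c = 315.1/26.7711 ≈ 11.7702

Area = 157.55, h_c = 11.77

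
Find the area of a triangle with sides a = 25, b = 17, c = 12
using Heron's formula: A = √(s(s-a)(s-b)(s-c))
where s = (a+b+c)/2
s = (25 + 17 + 12)/2 = 54/2 = 27
s − a = 2, s − b = 10, s − c = 15
s(s−a)(s−b)(s−c) = 27·2·10·15 = 8100
Area = √8100 ≈ 90

s = 27.0, Area = 90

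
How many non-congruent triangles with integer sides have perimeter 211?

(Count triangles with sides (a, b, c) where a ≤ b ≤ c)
Let a ≤ b ≤ c with a + b + c = 211. The only binding inequality is a + b > c, i.e. 211 − c > c, so c < 211/2; and c ≥ 211/3 since c is the largest side.
So 71 ≤ c ≤ 105. For each c, b runs from ⌈(211 − c)/2⌉ up to c (then a = 211 − b − c satisfies 1 ≤ a ≤ b automatically), giving c − ⌈(211 − c)/2⌉ + 1 choices.
Summing over c: 2 + 3 + 5 + 6 + … + 51 + 53  (35 terms, c = 71, …, 105) = 954
Check (closed form: nearest integer to p²/48 for even p, (p+3)²/48 for odd p): (211+3)²/48 = 214²/48 = 45796/48 ≈ 954.08 → 954

954 triangles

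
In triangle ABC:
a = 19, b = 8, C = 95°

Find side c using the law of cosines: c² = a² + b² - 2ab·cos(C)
c² = 19² + 8² − 2·19·8·cos(95°)
cos(95°) ≈ -0.0871557
c² ≈ 361 + 64 − 304·(-0.0871557) ≈ 425 + 26.4953 ≈ 451.495
c ≈ √451.495 ≈ 21.2484

c = 21.25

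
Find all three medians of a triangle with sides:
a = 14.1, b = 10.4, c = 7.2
Median formula: m_a = ½√(2b² + 2c² − a²) (and cyclically). a² = 198.81, b² = 108.16, c² = 51.84.
m_a = ½√(2·108.16 + 2·51.84 − 198.81) = ½√121.19 ≈ ½·11.0086 ≈ 5.50432
m_b = ½√(2·198.81 + 2·51.84 − 108.16) = ½√393.14 ≈ ½·19.8278 ≈ 9.91388
m_c = ½√(2·198.81 + 2·108.16 − 51.84) = ½√562.1 ≈ ½·23.7086 ≈ 11.8543

m_a = 5.504, m_b = 9.914, m_c = 11.85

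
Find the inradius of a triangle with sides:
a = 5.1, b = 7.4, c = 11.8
r = Area/s where s is the semi-perimeter.
s = (5.1 + 7.4 + 11.8)/2 = 24.3/2 = 12.15
Area = √(s(s−a)(s−b)(s−c)) = √(12.15·7.05·4.75·0.35) ≈ √142.406 ≈ 11.9334
r ≈ 11.9334/12.15 ≈ 0.982171

r = 0.9822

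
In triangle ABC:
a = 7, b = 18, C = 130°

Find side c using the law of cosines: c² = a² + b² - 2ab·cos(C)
c² = 7² + 18² − 2·7·18·cos(130°)
cos(130°) ≈ -0.642788
c² ≈ 49 + 324 − 252·(-0.642788) ≈ 373 + 161.982 ≈ 534.982
c ≈ √534.982 ≈ 23.1297

c = 23.13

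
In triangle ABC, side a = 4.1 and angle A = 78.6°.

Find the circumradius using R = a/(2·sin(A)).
R = a/(2·sin(A)) = 4.1/(2·sin(78.6°))
sin(78.6°) ≈ 0.980271
R ≈ 4.1/(2·0.980271) = 4.1/1.96054 ≈ 2.09126

R = 2.091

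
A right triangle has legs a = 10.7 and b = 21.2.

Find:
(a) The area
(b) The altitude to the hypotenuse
(a) The legs are perpendicular, so Area = ½·a·b = ½·10.7·21.2 = ½·226.84 = 113.42
(b) Hypotenuse c = √(a² + b²) = √(114.49 + 449.44) = √563.93 ≈ 23.7472
    Area = ½·c·h_c  ⇒  h_c = 2·Area/c = 226.84/23.7472 ≈ 9.55228

Area = 113.42, h_c = 9.552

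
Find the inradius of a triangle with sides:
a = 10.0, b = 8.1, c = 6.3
r = Area/s where s is the semi-perimeter.
s = (10.0 + 8.1 + 6.3)/2 = 24.4/2 = 12.2
Area = √(s(s−a)(s−b)(s−c)) = √(12.2·2.2·4.1·5.9) ≈ √649.26 ≈ 25.4806
r ≈ 25.4806/12.2 ≈ 2.08857

r = 2.089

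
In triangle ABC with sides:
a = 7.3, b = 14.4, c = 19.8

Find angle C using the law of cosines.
c² = a² + b² − 2ab·cos(C)  ⇒  cos(C) = (a² + b² − c²)/(2ab)
cos(C) = (7.3² + 14.4² − 19.8²)/(2·7.3·14.4) = (53.29 + 207.36 − 392.04)/210.24 = -131.39/210.24 ≈ -0.624952
C = arccos(-0.624952) ≈ 128.679°

C = 128.7°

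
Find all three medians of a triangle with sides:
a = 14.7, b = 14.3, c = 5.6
Median formula: m_a = ½√(2b² + 2c² − a²) (and cyclically). a² = 216.09, b² = 204.49, c² = 31.36.
m_a = ½√(2·204.49 + 2·31.36 − 216.09) = ½√255.61 ≈ ½·15.9878 ≈ 7.9939
m_b = ½√(2·216.09 + 2·31.36 − 204.49) = ½√290.41 ≈ ½·17.0414 ≈ 8.52071
m_c = ½√(2·216.09 + 2·204.49 − 31.36) = ½√809.8 ≈ ½·28.457 ≈ 14.2285

m_a = 7.994, m_b = 8.521, m_c = 14.23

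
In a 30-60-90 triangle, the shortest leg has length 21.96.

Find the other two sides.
In a 30-60-90 triangle the sides are in ratio 1 : √3 : 2 (short leg : long leg : hypotenuse).
Long leg = 21.96·√3 ≈ 21.96·1.73205 ≈ 38.0358
Hypotenuse = 2·21.96 = 43.92

Long leg = 21.96√3 = 38.04, Hypotenuse = 43.92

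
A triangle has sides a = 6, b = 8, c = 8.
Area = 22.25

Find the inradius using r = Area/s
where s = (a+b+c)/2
s = (6 + 8 + 8)/2 = 22/2 = 11
r = Area/s = 22.25/11 ≈ 2.02273

r = 2.023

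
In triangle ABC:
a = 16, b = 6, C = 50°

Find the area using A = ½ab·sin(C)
A = ½·a·b·sin(C) = ½·16·6·sin(50°)
sin(50°) ≈ 0.766044
A ≈ ½·96·0.766044 = 48·0.766044 ≈ 36.7701

Area = 36.77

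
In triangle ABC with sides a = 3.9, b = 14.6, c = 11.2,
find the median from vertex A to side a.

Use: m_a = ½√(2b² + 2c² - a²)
m_a = ½√(2·14.6² + 2·11.2² − 3.9²) = ½√(2·213.16 + 2·125.44 − 15.21) = ½√(426.32 + 250.88 − 15.21) = ½√661.99
√661.99 ≈ 25.7292, so m_a ≈ 12.8646

m_a = 12.86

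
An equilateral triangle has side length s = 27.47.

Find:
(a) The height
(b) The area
(a) The height splits the triangle into two 30-60-90 halves: h = s·√3/2 = 27.47·1.73205/2 ≈ 47.5794/2 ≈ 23.7897
(b) Area = (√3/4)·s² = (√3/4)·27.47² = (√3/4)·754.6009 ≈ 0.433013·754.6009 ≈ 326.752

Height = 23.79, Area = 326.8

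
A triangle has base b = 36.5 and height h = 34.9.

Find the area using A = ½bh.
A = ½·b·h = ½·36.5·34.9 = ½·1273.85 = 636.925

Area = 636.925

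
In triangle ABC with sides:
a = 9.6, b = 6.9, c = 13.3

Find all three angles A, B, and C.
Law of cosines for each angle (a² = 92.16, b² = 47.61, c² = 176.89):
cos(A) = (b² + c² − a²)/(2bc) = (47.61 + 176.89 − 92.16)/(2·6.9·13.3) = 132.34/183.54 ≈ 0.721042  ⇒  A ≈ 43.8594°
cos(B) = (a² + c² − b²)/(2ac) = (92.16 + 176.89 − 47.61)/(2·9.6·13.3) = 221.44/255.36 ≈ 0.867168  ⇒  B ≈ 29.8688°
cos(C) = (a² + b² − c²)/(2ab) = (92.16 + 47.61 − 176.89)/(2·9.6·6.9) = -37.12/132.48 ≈ -0.280193  ⇒  C ≈ 106.272°
Check: A + B + C ≈ 180°

A = 43.86°, B = 29.87°, C = 106.3°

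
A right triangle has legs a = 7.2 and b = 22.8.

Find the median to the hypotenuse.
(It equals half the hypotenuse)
Hypotenuse c = √(a² + b²) = √(51.84 + 519.84) = √571.68 ≈ 23.9098
Median to hypotenuse = c/2 ≈ 23.9098/2 ≈ 11.9549

Median = 11.95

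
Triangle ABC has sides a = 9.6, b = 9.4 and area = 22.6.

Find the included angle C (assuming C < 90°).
Area = ½·a·b·sin(C)  ⇒  sin(C) = 2·Area/(a·b) = 2·22.6/(9.6·9.4) = 45.2/90.24 ≈ 0.500887
C = arcsin(0.500887) ≈ 30.0587° (taking the acute solution since C < 90°)

C = 30.06°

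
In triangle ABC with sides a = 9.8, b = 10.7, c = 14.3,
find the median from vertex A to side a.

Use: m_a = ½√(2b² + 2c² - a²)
m_a = ½√(2·10.7² + 2·14.3² − 9.8²) = ½√(2·114.49 + 2·204.49 − 96.04) = ½√(228.98 + 408.98 − 96.04) = ½√541.92
√541.92 ≈ 23.2792, so m_a ≈ 11.6396

m_a = 11.64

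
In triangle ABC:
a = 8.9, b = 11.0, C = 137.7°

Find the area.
Two sides and the included angle (SAS): A = ½·a·b·sin(C) = ½·8.9·11.0·sin(137.7°)
sin(137.7°) ≈ 0.673013
A ≈ ½·97.9·0.673013 = 48.95·0.673013 ≈ 32.944

Area = 32.94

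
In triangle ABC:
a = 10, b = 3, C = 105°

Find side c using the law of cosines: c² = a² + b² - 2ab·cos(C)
c² = 10² + 3² − 2·10·3·cos(105°)
cos(105°) ≈ -0.258819
c² ≈ 100 + 9 − 60·(-0.258819) ≈ 109 + 15.5291 ≈ 124.529
c ≈ √124.529 ≈ 11.1593

c = 11.16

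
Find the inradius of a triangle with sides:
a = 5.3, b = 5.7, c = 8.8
r = Area/s where s is the semi-perimeter.
s = (5.3 + 5.7 + 8.8)/2 = 19.8/2 = 9.9
Area = √(s(s−a)(s−b)(s−c)) = √(9.9·4.6·4.2·1.1) ≈ √210.395 ≈ 14.505
r ≈ 14.505/9.9 ≈ 1.46515

r = 1.465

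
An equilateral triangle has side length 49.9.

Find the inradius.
r = Area/s with s the semi-perimeter.
Area = (√3/4)·49.9² = (√3/4)·2490.01 ≈ 0.433013·2490.01 ≈ 1078.21
s = 3·49.9/2 = 74.85
r ≈ 1078.21/74.85 ≈ 14.4049
(Equivalently r = side/(2√3) = 49.9/3.4641 ≈ 14.4049.)

r = 14.4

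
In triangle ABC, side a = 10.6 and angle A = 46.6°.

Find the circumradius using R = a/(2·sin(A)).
R = a/(2·sin(A)) = 10.6/(2·sin(46.6°))
sin(46.6°) ≈ 0.726575
R ≈ 10.6/(2·0.726575) = 10.6/1.45315 ≈ 7.2945

R = 7.295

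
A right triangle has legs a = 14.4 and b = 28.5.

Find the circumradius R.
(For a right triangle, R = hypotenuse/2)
Hypotenuse c = √(a² + b²) = √(207.36 + 812.25) = √1019.61 ≈ 31.9313
R = c/2 ≈ 31.9313/2 ≈ 15.9657

R = 15.97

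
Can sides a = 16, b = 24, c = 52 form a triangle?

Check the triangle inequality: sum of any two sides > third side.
a + b vs c: 16 + 24 = 40 ≤ 52  ✗
a + c vs b: 16 + 52 = 68 > 24  ✓
b + c vs a: 24 + 52 = 76 > 16  ✓

No: 16 + 24 = 40 is not > 52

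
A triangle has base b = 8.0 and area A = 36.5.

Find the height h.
A = ½·b·h  ⇒  h = 2A/b = 2·36.5/8.0 = 73/8.0 ≈ 9.125

h = 9.125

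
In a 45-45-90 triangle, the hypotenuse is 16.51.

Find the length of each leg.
In a 45-45-90 triangle hypotenuse = leg·√2, so leg = hypotenuse/√2.
Leg = 16.51/√2 ≈ 16.51/1.41421 ≈ 11.6743

Each leg = 11.67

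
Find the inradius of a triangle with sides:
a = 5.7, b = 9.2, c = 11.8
r = Area/s where s is the semi-perimeter.
s = (5.7 + 9.2 + 11.8)/2 = 26.7/2 = 13.35
Area = √(s(s−a)(s−b)(s−c)) = √(13.35·7.65·4.15·1.55) ≈ √656.935 ≈ 25.6307
r ≈ 25.6307/13.35 ≈ 1.91991

r = 1.92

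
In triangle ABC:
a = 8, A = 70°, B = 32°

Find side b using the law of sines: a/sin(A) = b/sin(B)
a/sin(A) = b/sin(B)  ⇒  b = a·sin(B)/sin(A) = 8·sin(32°)/sin(70°)
sin(32°) ≈ 0.529919, sin(70°) ≈ 0.939693
b ≈ 8·0.529919/0.939693 ≈ 4.23935/0.939693 ≈ 4.51143

b = 4.511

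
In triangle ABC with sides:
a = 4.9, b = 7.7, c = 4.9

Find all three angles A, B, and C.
Law of cosines for each angle (a² = 24.01, b² = 59.29, c² = 24.01):
cos(A) = (b² + c² − a²)/(2bc) = (59.29 + 24.01 − 24.01)/(2·7.7·4.9) = 59.29/75.46 ≈ 0.785714  ⇒  A ≈ 38.2132°
cos(B) = (a² + c² − b²)/(2ac) = (24.01 + 24.01 − 59.29)/(2·4.9·4.9) = -11.27/48.02 ≈ -0.234694  ⇒  B ≈ 103.574°
cos(C) = (a² + b² − c²)/(2ab) = (24.01 + 59.29 − 24.01)/(2·4.9·7.7) = 59.29/75.46 ≈ 0.785714  ⇒  C ≈ 38.2132°
Check: A + B + C ≈ 180°

A = 38.21°, B = 103.6°, C = 38.21°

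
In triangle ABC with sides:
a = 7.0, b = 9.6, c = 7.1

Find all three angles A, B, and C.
Law of cosines for each angle (a² = 49, b² = 92.16, c² = 50.41):
cos(A) = (b² + c² − a²)/(2bc) = (92.16 + 50.41 − 49)/(2·9.6·7.1) = 93.57/136.32 ≈ 0.6864  ⇒  A ≈ 46.6542°
cos(B) = (a² + c² − b²)/(2ac) = (49 + 50.41 − 92.16)/(2·7.0·7.1) = 7.25/99.4 ≈ 0.0729376  ⇒  B ≈ 85.8173°
cos(C) = (a² + b² − c²)/(2ab) = (49 + 92.16 − 50.41)/(2·7.0·9.6) = 90.75/134.4 ≈ 0.675223  ⇒  C ≈ 47.5285°
Check: A + B + C ≈ 180°

A = 46.65°, B = 85.82°, C = 47.53°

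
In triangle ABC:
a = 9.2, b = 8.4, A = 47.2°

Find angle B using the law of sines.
a/sin(A) = b/sin(B)  ⇒  sin(B) = b·sin(A)/a = 8.4·sin(47.2°)/9.2
sin(47.2°) ≈ 0.73373
sin(B) ≈ 8.4·0.73373/9.2 ≈ 6.16333/9.2 ≈ 0.669927
B = arcsin(0.669927) ≈ 42.0615°
(Since b ≤ a we need B ≤ A, so the obtuse alternative 180° − 42.0615° ≈ 137.939° is rejected.)

B = 42.06°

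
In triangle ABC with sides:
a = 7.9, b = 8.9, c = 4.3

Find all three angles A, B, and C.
Law of cosines for each angle (a² = 62.41, b² = 79.21, c² = 18.49):
cos(A) = (b² + c² − a²)/(2bc) = (79.21 + 18.49 − 62.41)/(2·8.9·4.3) = 35.29/76.54 ≈ 0.461066  ⇒  A ≈ 62.5441°
cos(B) = (a² + c² − b²)/(2ac) = (62.41 + 18.49 − 79.21)/(2·7.9·4.3) = 1.69/67.94 ≈ 0.0248749  ⇒  B ≈ 88.5746°
cos(C) = (a² + b² − c²)/(2ab) = (62.41 + 79.21 − 18.49)/(2·7.9·8.9) = 123.13/140.62 ≈ 0.875622  ⇒  C ≈ 28.8813°
Check: A + B + C ≈ 180°

A = 62.54°, B = 88.57°, C = 28.88°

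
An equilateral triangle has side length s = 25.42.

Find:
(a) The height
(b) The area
(a) The height splits the triangle into two 30-60-90 halves: h = s·√3/2 = 25.42·1.73205/2 ≈ 44.0287/2 ≈ 22.0144
(b) Area = (√3/4)·s² = (√3/4)·25.42² = (√3/4)·646.1764 ≈ 0.433013·646.1764 ≈ 279.803

Height = 22.01, Area = 279.8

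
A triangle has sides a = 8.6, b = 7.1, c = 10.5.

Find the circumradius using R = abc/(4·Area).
First find the area with Heron's formula.
s = (8.6 + 7.1 + 10.5)/2 = 13.1
Area = √(s(s−a)(s−b)(s−c)) = √(13.1·4.5·6·2.6) ≈ √919.62 ≈ 30.3252
abc = 8.6·7.1·10.5 = 641.13
R = abc/(4·Area) ≈ 641.13/(4·30.3252) = 641.13/121.301 ≈ 5.28545

R = 5.285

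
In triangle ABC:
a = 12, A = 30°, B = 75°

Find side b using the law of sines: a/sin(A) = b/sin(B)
a/sin(A) = b/sin(B)  ⇒  b = a·sin(B)/sin(A) = 12·sin(75°)/sin(30°)
sin(75°) ≈ 0.965926, sin(30°) ≈ 0.5
b ≈ 12·0.965926/0.5 ≈ 11.5911/0.5 ≈ 23.1822

b = 23.18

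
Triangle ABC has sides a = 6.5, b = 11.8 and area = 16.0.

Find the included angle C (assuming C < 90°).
Area = ½·a·b·sin(C)  ⇒  sin(C) = 2·Area/(a·b) = 2·16.0/(6.5·11.8) = 32/76.7 ≈ 0.41721
C = arcsin(0.41721) ≈ 24.6586° (taking the acute solution since C < 90°)

C = 24.66°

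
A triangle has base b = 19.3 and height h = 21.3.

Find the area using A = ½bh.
A = ½·b·h = ½·19.3·21.3 = ½·411.09 = 205.545

Area = 205.545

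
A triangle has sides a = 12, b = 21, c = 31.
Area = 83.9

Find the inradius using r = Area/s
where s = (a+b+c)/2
s = (12 + 21 + 31)/2 = 64/2 = 32
r = Area/s = 83.9/32 ≈ 2.62188

r = 2.622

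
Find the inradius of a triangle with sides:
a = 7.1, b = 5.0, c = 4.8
r = Area/s where s is the semi-perimeter.
s = (7.1 + 5.0 + 4.8)/2 = 16.9/2 = 8.45
Area = √(s(s−a)(s−b)(s−c)) = √(8.45·1.35·3.45·3.65) ≈ √143.649 ≈ 11.9854
r ≈ 11.9854/8.45 ≈ 1.41839

r = 1.418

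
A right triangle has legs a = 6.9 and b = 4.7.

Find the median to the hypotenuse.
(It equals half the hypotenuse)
Hypotenuse c = √(a² + b²) = √(47.61 + 22.09) = √69.7 ≈ 8.34865
Median to hypotenuse = c/2 ≈ 8.34865/2 ≈ 4.17433

Median = 4.174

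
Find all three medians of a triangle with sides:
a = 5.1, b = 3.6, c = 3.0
Median formula: m_a = ½√(2b² + 2c² − a²) (and cyclically). a² = 26.01, b² = 12.96, c² = 9.
m_a = ½√(2·12.96 + 2·9 − 26.01) = ½√17.91 ≈ ½·4.23202 ≈ 2.11601
m_b = ½√(2·26.01 + 2·9 − 12.96) = ½√57.06 ≈ ½·7.55381 ≈ 3.7769
m_c = ½√(2·26.01 + 2·12.96 − 9) = ½√68.94 ≈ ½·8.30301 ≈ 4.15151

m_a = 2.116, m_b = 3.777, m_c = 4.152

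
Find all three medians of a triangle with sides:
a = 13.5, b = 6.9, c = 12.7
Median formula: m_a = ½√(2b² + 2c² − a²) (and cyclically). a² = 182.25, b² = 47.61, c² = 161.29.
m_a = ½√(2·47.61 + 2·161.29 − 182.25) = ½√235.55 ≈ ½·15.3476 ≈ 7.67382
m_b = ½√(2·182.25 + 2·161.29 − 47.61) = ½√639.47 ≈ ½·25.2877 ≈ 12.6439
m_c = ½√(2·182.25 + 2·47.61 − 161.29) = ½√298.43 ≈ ½·17.2751 ≈ 8.63756

m_a = 7.674, m_b = 12.64, m_c = 8.638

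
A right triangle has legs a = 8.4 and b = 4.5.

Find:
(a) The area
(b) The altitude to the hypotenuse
(a) The legs are perpendicular, so Area = ½·a·b = ½·8.4·4.5 = ½·37.8 = 18.9
(b) Hypotenuse c = √(a² + b²) = √(70.56 + 20.25) = √90.81 ≈ 9.52943
    Area = ½·c·h_c  ⇒  h_c = 2·Area/c = 37.8/9.52943 ≈ 3.96666

Area = 18.9, h_c = 3.967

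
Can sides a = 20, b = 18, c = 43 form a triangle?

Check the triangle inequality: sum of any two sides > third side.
a + b vs c: 20 + 18 = 38 ≤ 43  ✗
a + c vs b: 20 + 43 = 63 > 18  ✓
b + c vs a: 18 + 43 = 61 > 20  ✓

No: 20 + 18 = 38 is not > 43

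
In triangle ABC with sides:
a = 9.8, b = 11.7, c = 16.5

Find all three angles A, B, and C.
Law of cosines for each angle (a² = 96.04, b² = 136.89, c² = 272.25):
cos(A) = (b² + c² − a²)/(2bc) = (136.89 + 272.25 − 96.04)/(2·11.7·16.5) = 313.1/386.1 ≈ 0.81093  ⇒  A ≈ 35.8131°
cos(B) = (a² + c² − b²)/(2ac) = (96.04 + 272.25 − 136.89)/(2·9.8·16.5) = 231.4/323.4 ≈ 0.715523  ⇒  B ≈ 44.314°
cos(C) = (a² + b² − c²)/(2ab) = (96.04 + 136.89 − 272.25)/(2·9.8·11.7) = -39.32/229.32 ≈ -0.171463  ⇒  C ≈ 99.8729°
Check: A + B + C ≈ 180°

A = 35.81°, B = 44.31°, C = 99.87°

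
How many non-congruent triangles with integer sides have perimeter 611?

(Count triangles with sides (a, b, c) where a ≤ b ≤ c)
Let a ≤ b ≤ c with a + b + c = 611. The only binding inequality is a + b > c, i.e. 611 − c > c, so c < 611/2; and c ≥ 611/3 since c is the largest side.
So 204 ≤ c ≤ 305. For each c, b runs from ⌈(611 − c)/2⌉ up to c (then a = 611 − b − c satisfies 1 ≤ a ≤ b automatically), giving c − ⌈(611 − c)/2⌉ + 1 choices.
Summing over c: 1 + 3 + 4 + 6 + … + 151 + 153  (102 terms, c = 204, …, 305) = 7854
Check (closed form: nearest integer to p²/48 for even p, (p+3)²/48 for odd p): (611+3)²/48 = 614²/48 = 376996/48 ≈ 7854.08 → 7854

7854 triangles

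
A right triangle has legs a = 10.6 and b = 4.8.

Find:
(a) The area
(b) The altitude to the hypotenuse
(a) The legs are perpendicular, so Area = ½·a·b = ½·10.6·4.8 = ½·50.88 = 25.44
(b) Hypotenuse c = √(a² + b²) = √(112.36 + 23.04) = √135.4 ≈ 11.6362
    Area = ½·c·h_c  ⇒  h_c = 2·Area/c = 50.88/11.6362 ≈ 4.37258

Area = 25.44, h_c = 4.373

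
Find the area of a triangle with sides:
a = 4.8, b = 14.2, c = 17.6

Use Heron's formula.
s = (4.8 + 14.2 + 17.6)/2 = 36.6/2 = 18.3
s − a = 13.5, s − b = 4.1, s − c = 0.7
s(s−a)(s−b)(s−c) = 18.3·13.5·4.1·0.7 ≈ 709.034
Area = √709.034 ≈ 26.6277

Area = 26.63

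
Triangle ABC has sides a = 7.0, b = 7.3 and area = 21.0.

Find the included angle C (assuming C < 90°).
Area = ½·a·b·sin(C)  ⇒  sin(C) = 2·Area/(a·b) = 2·21.0/(7.0·7.3) = 42/51.1 ≈ 0.821918
C = arcsin(0.821918) ≈ 55.2772° (taking the acute solution since C < 90°)

C = 55.28°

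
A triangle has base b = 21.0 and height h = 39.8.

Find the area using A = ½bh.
A = ½·b·h = ½·21.0·39.8 = ½·835.8 = 417.9

Area = 417.9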